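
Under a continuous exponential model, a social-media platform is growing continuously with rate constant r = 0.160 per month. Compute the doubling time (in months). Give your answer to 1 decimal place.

doubling time ≈ 4.3 months

doubling time = ln(2) / |r| = 0.69315 / 0.16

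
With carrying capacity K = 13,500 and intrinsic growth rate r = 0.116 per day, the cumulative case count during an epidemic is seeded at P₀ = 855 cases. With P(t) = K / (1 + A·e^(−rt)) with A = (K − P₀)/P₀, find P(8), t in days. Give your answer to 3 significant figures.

A = (13500 − 855)/855 = 14.78947
P(8) = 13500 / (1 + 14.78947·e^(−0.116·8)) = 13500 / (1 + 14.78947·0.395344)
= 13500 / 6.84692 ≈ 1971.69

≈ 1,970 cases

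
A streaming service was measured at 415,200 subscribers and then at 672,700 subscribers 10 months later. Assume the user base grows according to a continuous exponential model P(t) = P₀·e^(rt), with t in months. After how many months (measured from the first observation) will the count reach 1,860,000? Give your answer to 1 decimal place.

r = ln(672700/415200) / 10 ≈ 0.048254 per month
t = ln(1860000/415200) / r = 1.49957 / 0.048254 ≈ 31.077

t ≈ 31.1 months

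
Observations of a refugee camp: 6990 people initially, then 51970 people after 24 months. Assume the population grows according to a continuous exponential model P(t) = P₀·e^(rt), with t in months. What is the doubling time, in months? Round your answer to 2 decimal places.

doubling time ≈ 8.29 months

r = ln(51970/6990) / 24 = ln(7.43491) / 24 ≈ 0.083591 per month
doubling time = ln 2 / |r| = 0.69315 / 0.083591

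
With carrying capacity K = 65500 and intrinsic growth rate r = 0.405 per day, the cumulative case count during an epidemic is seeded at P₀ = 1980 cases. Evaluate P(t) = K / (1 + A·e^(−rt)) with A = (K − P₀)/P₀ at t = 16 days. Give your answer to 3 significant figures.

A = (65500 − 1980)/1980 = 32.08081
P(16) = 65500 / (1 + 32.08081·e^(−0.405·16)) = 65500 / (1 + 32.08081·0.001534)
= 65500 / 1.04921 ≈ 62428.17

≈ 62,400 cases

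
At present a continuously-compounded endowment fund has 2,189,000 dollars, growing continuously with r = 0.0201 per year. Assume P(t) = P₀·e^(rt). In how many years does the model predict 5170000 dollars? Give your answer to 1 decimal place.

5170000 = 2189000 · e^(0.0201·t)
t = ln(5170000/2189000) / 0.0201 = ln(2.36181) / 0.0201 = 0.85943 / 0.0201

t ≈ 42.8 years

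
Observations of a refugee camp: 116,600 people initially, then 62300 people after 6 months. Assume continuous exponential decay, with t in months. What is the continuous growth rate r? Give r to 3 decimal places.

62300 = 116600 · e^(r·6)
e^(6r) = 62300/116600 = 0.53431
r = ln(0.53431) / 6 = -0.62679 / 6

r ≈ -0.104 per month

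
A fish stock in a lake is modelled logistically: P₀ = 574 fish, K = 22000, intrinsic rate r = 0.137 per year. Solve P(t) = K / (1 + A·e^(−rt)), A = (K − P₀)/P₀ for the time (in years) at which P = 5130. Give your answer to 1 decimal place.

A = (22000 − 574)/574 = 37.32753
5130 = 22000/(1 + 37.32753·e^(−0.137t)) → 1 + 37.32753·e^(−0.137t) = 4.2885
e^(−0.137t) = 0.088098 → t = ln(11.35093)/0.137 = 2.4293/0.137

t ≈ 17.7 years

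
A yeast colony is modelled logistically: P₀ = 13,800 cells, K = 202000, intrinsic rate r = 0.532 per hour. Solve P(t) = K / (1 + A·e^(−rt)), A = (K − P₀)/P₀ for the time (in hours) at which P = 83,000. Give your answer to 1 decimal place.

A = (202000 − 13800)/13800 = 13.63768
83000 = 202000/(1 + 13.63768·e^(−0.532t)) → 1 + 13.63768·e^(−0.532t) = 2.43373
e^(−0.532t) = 0.10513 → t = ln(9.512)/0.532 = 2.25255/0.532

t ≈ 4.2 hours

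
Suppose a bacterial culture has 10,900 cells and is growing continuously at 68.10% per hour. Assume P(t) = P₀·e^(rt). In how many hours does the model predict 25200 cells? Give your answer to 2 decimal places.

25200 = 10900 · e^(0.681·t)
t = ln(25200/10900) / 0.681 = ln(2.31193) / 0.681 = 0.83808 / 0.681

t ≈ 1.23 hours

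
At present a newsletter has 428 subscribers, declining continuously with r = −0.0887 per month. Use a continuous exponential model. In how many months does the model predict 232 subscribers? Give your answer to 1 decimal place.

t ≈ 6.9 months

232 = 428 · e^(-0.0887·t)
t = ln(232/428) / -0.0887 = ln(0.54206) / -0.0887 = -0.61239 / -0.0887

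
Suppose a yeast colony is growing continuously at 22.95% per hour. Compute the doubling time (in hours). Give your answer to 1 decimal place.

doubling time ≈ 3.0 hours

doubling time = ln(2) / |r| = 0.69315 / 0.2295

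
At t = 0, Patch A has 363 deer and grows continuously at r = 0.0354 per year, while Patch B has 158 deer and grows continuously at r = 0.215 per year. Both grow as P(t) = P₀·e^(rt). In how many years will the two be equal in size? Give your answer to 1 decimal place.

363·e^(0.0354t) = 158·e^(0.215t)
363/158 = e^((0.215 − 0.0354)t) → ln(2.29747) = 0.1796·t
t = 0.83181 / 0.1796

t ≈ 4.6 years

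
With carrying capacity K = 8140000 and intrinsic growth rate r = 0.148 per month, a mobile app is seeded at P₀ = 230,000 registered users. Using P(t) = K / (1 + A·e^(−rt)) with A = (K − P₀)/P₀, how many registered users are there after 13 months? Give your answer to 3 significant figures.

≈ 1,350,000 registered users

A = (8140000 − 230000)/230000 = 34.3913
P(13) = 8140000 / (1 + 34.3913·e^(−0.148·13)) = 8140000 / (1 + 34.3913·0.146022)
= 8140000 / 6.02188 ≈ 1351738.02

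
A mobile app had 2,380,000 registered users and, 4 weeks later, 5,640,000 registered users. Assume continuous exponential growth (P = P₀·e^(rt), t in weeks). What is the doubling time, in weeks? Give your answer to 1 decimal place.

doubling time ≈ 3.2 weeks

r = ln(5640000/2380000) / 4 = ln(2.36975) / 4 ≈ 0.215696 per week
doubling time = ln 2 / |r| = 0.69315 / 0.215696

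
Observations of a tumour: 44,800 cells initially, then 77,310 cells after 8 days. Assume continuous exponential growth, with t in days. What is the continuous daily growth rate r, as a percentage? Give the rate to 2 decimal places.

77310 = 44800 · e^(r·8)
e^(8r) = 77310/44800 = 1.72567
r = ln(1.72567) / 8 = 0.54562 / 8

r ≈ 6.82% per day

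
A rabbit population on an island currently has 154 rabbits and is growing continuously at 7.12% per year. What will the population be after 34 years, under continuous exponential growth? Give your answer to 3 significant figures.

≈ 1,730 rabbits

P(34) = 154 · e^(0.0712·34) = 154 · e^(2.4208)
= 154 · 11.25486 ≈ 1733.25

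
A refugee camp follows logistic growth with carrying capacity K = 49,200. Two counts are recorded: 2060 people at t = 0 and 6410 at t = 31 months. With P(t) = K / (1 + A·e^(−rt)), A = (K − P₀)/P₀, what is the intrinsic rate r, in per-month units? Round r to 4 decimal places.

r ≈ 0.0397 per month

A = (49200 − 2060)/2060 = 22.8835
6410 = 49200/(1 + 22.8835·e^(−r·31)) → e^(−31r) = (7.67551 − 1)/22.8835 = 0.291717
r = −ln(0.291717)/31 = 1.23197/31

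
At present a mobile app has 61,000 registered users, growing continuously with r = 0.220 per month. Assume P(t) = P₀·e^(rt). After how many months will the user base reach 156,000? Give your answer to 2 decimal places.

156000 = 61000 · e^(0.22·t)
t = ln(156000/61000) / 0.22 = ln(2.55738) / 0.22 = 0.93898 / 0.22

t ≈ 4.27 months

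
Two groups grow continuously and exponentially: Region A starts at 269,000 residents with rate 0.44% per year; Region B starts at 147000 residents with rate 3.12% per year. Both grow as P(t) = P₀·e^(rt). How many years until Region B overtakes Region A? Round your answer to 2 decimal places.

t ≈ 22.55 years

269000·e^(0.0044t) = 147000·e^(0.0312t)
269000/147000 = e^((0.0312 − 0.0044)t) → ln(1.82993) = 0.0268·t
t = 0.60428 / 0.0268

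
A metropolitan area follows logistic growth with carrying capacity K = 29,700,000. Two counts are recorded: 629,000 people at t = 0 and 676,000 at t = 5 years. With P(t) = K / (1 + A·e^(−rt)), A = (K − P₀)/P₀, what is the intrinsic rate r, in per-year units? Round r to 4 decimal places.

A = (29700000 − 629000)/629000 = 46.21781
676000 = 29700000/(1 + 46.21781·e^(−r·5)) → e^(−5r) = (43.93491 − 1)/46.21781 = 0.928969
r = −ln(0.928969)/5 = 0.07368/5

r ≈ 0.0147 per year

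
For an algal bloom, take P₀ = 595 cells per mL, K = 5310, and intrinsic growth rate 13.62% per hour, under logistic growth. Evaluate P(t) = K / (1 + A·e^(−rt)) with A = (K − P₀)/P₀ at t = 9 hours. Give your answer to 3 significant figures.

A = (5310 − 595)/595 = 7.92437
P(9) = 5310 / (1 + 7.92437·e^(−0.1362·9)) = 5310 / (1 + 7.92437·0.293523)
= 5310 / 3.32598 ≈ 1596.52

≈ 1,600 cells per mL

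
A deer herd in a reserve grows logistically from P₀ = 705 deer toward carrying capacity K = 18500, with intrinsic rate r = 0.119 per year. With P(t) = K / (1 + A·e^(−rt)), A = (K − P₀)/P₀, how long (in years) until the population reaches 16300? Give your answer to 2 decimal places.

t ≈ 43.96 years

A = (18500 − 705)/705 = 25.24113
16300 = 18500/(1 + 25.24113·e^(−0.119t)) → 1 + 25.24113·e^(−0.119t) = 1.13497
e^(−0.119t) = 0.005347 → t = ln(187.01386)/0.119 = 5.23118/0.119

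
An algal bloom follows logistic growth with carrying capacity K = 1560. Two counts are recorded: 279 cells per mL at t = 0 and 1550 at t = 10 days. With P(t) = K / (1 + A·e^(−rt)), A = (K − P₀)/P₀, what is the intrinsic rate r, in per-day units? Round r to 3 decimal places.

r ≈ 0.657 per day

A = (1560 − 279)/279 = 4.5914
1550 = 1560/(1 + 4.5914·e^(−r·10)) → e^(−10r) = (1.00645 − 1)/4.5914 = 0.001405
r = −ln(0.001405)/10 = 6.56761/10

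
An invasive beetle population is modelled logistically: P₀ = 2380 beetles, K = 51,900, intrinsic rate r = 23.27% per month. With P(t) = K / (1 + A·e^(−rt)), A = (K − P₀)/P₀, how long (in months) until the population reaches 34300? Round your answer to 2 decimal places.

t ≈ 15.91 months

A = (51900 − 2380)/2380 = 20.80672
34300 = 51900/(1 + 20.80672·e^(−0.2327t)) → 1 + 20.80672·e^(−0.2327t) = 1.51312
e^(−0.2327t) = 0.024661 → t = ln(40.54947)/0.2327 = 3.70252/0.2327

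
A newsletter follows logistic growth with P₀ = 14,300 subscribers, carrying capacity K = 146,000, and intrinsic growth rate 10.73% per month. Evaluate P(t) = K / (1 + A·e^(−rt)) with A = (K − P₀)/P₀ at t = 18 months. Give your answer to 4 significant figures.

A = (146000 − 14300)/14300 = 9.20979
P(18) = 146000 / (1 + 9.20979·e^(−0.1073·18)) = 146000 / (1 + 9.20979·0.144945)
= 146000 / 2.33491 ≈ 62529.06

≈ 62,530 subscribers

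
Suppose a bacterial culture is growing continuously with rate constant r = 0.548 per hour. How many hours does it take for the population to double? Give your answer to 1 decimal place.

doubling time = ln(2) / |r| = 0.69315 / 0.548

doubling time ≈ 1.3 hours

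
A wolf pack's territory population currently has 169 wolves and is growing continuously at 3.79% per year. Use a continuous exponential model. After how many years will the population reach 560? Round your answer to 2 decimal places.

560 = 169 · e^(0.0379·t)
t = ln(560/169) / 0.0379 = ln(3.31361) / 0.0379 = 1.19804 / 0.0379

t ≈ 31.61 years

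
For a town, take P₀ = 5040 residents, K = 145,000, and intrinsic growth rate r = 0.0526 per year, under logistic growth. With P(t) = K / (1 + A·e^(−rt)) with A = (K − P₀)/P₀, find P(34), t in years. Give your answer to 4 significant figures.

A = (145000 − 5040)/5040 = 27.76984
P(34) = 145000 / (1 + 27.76984·e^(−0.0526·34)) = 145000 / (1 + 27.76984·0.167228)
= 145000 / 5.64388 ≈ 25691.54

≈ 25,690 residents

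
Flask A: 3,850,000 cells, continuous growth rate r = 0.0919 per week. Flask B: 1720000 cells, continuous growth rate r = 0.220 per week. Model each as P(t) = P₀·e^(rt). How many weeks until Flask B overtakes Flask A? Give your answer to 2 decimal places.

3850000·e^(0.0919t) = 1720000·e^(0.22t)
3850000/1720000 = e^((0.22 − 0.0919)t) → ln(2.23837) = 0.1281·t
t = 0.80575 / 0.1281

t ≈ 6.29 weeks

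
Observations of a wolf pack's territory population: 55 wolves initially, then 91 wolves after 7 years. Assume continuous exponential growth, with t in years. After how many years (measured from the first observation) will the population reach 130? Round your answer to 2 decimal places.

t ≈ 11.96 years

r = ln(91/55) / 7 ≈ 0.071932 per year
t = ln(130/55) / r = 0.8602 / 0.071932 ≈ 11.958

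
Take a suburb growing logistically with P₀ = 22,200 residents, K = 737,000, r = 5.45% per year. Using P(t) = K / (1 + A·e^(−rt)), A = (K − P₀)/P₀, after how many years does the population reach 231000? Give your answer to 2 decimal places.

t ≈ 49.32 years

A = (737000 − 22200)/22200 = 32.1982
231000 = 737000/(1 + 32.1982·e^(−0.0545t)) → 1 + 32.1982·e^(−0.0545t) = 3.19048
e^(−0.0545t) = 0.068031 → t = ln(14.69918)/0.0545 = 2.68779/0.0545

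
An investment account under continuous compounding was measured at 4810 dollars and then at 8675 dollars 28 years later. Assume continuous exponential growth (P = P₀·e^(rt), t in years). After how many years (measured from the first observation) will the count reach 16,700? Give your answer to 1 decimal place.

r = ln(8675/4810) / 28 ≈ 0.021062 per year
t = ln(16700/4810) / r = 1.24471 / 0.021062 ≈ 59.096

t ≈ 59.1 years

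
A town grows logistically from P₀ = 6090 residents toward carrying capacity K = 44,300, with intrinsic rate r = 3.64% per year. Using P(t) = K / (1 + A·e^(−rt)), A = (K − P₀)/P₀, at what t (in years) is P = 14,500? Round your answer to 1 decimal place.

t ≈ 30.7 years

A = (44300 − 6090)/6090 = 6.27422
14500 = 44300/(1 + 6.27422·e^(−0.0364t)) → 1 + 6.27422·e^(−0.0364t) = 3.05517
e^(−0.0364t) = 0.327558 → t = ln(3.05289)/0.0364 = 1.11609/0.0364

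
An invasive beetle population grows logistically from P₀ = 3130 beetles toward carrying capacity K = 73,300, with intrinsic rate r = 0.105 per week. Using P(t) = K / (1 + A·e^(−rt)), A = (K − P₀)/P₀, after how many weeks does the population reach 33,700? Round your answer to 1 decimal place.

t ≈ 28.1 weeks

A = (73300 − 3130)/3130 = 22.41853
33700 = 73300/(1 + 22.41853·e^(−0.105t)) → 1 + 22.41853·e^(−0.105t) = 2.17507
e^(−0.105t) = 0.052415 → t = ln(19.0784)/0.105 = 2.94856/0.105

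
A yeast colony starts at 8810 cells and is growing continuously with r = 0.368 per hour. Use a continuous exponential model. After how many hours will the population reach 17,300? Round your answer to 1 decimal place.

17300 = 8810 · e^(0.368·t)
t = ln(17300/8810) / 0.368 = ln(1.96368) / 0.368 = 0.67482 / 0.368

t ≈ 1.8 hours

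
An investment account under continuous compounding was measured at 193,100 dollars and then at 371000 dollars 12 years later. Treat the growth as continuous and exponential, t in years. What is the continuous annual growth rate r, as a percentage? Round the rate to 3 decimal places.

371000 = 193100 · e^(r·12)
e^(12r) = 371000/193100 = 1.92128
r = ln(1.92128) / 12 = 0.65299 / 12

r ≈ 5.442% per year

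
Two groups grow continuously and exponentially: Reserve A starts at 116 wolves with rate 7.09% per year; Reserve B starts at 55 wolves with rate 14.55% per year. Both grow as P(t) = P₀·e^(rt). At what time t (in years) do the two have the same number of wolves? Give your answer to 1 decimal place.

t ≈ 10.0 years

116·e^(0.0709t) = 55·e^(0.1455t)
116/55 = e^((0.1455 − 0.0709)t) → ln(2.10909) = 0.0746·t
t = 0.74626 / 0.0746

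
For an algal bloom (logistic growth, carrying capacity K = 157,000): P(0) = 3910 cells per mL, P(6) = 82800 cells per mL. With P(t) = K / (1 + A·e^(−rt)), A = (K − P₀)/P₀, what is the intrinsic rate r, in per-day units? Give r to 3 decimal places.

r ≈ 0.630 per day

A = (157000 − 3910)/3910 = 39.15345
82800 = 157000/(1 + 39.15345·e^(−r·6)) → e^(−6r) = (1.89614 − 1)/39.15345 = 0.022888
r = −ln(0.022888)/6 = 3.77715/6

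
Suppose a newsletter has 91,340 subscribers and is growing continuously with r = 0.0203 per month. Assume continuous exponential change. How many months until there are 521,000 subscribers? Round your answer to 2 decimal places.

t ≈ 85.77 months

521000 = 91340 · e^(0.0203·t)
t = ln(521000/91340) / 0.0203 = ln(5.70396) / 0.0203 = 1.74116 / 0.0203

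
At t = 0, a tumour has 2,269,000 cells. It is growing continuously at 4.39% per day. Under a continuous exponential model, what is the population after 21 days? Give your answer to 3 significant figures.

P(21) = 2269000 · e^(0.0439·21) = 2269000 · e^(0.9219)
= 2269000 · 2.51406 ≈ 5704407.98

≈ 5,700,000 cells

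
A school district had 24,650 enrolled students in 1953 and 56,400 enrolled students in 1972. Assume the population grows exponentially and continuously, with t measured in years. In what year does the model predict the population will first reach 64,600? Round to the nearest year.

r = ln(56400/24650) / 19 = 0.82769/19 ≈ 0.043563 per year
t = ln(64600/24650) / r = 0.96344/0.043563 ≈ 22.12 years after 1953

year 1975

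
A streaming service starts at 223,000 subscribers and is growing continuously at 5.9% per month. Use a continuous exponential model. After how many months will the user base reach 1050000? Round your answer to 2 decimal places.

t ≈ 26.26 months

1050000 = 223000 · e^(0.059·t)
t = ln(1050000/223000) / 0.059 = ln(4.70852) / 0.059 = 1.54937 / 0.059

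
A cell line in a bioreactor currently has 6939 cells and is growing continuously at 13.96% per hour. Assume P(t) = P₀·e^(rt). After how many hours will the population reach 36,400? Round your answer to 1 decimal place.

t ≈ 11.9 hours

36400 = 6939 · e^(0.1396·t)
t = ln(36400/6939) / 0.1396 = ln(5.24571) / 0.1396 = 1.65741 / 0.1396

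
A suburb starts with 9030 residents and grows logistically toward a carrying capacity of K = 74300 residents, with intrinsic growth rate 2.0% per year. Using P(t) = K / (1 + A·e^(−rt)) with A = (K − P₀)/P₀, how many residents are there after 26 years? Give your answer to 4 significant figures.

A = (74300 − 9030)/9030 = 7.22813
P(26) = 74300 / (1 + 7.22813·e^(−0.02·26)) = 74300 / (1 + 7.22813·0.594521)
= 74300 / 5.29727 ≈ 14026.09

≈ 14,030 residents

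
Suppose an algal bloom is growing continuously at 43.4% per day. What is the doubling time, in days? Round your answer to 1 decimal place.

doubling time = ln(2) / |r| = 0.69315 / 0.434

doubling time ≈ 1.6 days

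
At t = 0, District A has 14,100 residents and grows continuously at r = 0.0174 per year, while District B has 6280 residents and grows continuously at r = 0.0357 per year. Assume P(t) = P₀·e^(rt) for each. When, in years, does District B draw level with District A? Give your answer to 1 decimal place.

14100·e^(0.0174t) = 6280·e^(0.0357t)
14100/6280 = e^((0.0357 − 0.0174)t) → ln(2.24522) = 0.0183·t
t = 0.8088 / 0.0183

t ≈ 44.2 years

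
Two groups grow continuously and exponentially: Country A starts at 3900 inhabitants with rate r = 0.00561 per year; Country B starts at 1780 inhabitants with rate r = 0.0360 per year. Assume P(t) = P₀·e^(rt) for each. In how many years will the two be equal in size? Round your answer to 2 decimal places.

3900·e^(0.00561t) = 1780·e^(0.036t)
3900/1780 = e^((0.036 − 0.00561)t) → ln(2.19101) = 0.03039·t
t = 0.78436 / 0.03039

t ≈ 25.81 years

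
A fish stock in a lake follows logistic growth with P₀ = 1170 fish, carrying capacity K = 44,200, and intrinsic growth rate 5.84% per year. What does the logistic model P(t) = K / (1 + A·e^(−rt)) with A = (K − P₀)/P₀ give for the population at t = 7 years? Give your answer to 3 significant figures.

A = (44200 − 1170)/1170 = 36.77778
P(7) = 44200 / (1 + 36.77778·e^(−0.0584·7)) = 44200 / (1 + 36.77778·0.664447)
= 44200 / 25.43689 ≈ 1737.63

≈ 1,740 fish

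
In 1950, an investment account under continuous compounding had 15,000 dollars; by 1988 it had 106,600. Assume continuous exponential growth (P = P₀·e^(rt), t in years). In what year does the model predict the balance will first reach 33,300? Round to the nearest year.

r = ln(106600/15000) / 38 = 1.96103/38 ≈ 0.051606 per year
t = ln(33300/15000) / r = 0.79751/0.051606 ≈ 15.45 years after 1950

year 1965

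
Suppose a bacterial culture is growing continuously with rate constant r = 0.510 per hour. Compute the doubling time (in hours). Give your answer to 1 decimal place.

doubling time = ln(2) / |r| = 0.69315 / 0.51

doubling time ≈ 1.4 hours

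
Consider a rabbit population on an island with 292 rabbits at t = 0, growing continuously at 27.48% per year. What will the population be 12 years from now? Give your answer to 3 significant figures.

P(12) = 292 · e^(0.2748·12) = 292 · e^(3.2976)
= 292 · 27.04765 ≈ 7897.91

≈ 7,900 rabbits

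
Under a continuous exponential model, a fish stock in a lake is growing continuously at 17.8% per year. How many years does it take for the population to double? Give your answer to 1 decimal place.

doubling time = ln(2) / |r| = 0.69315 / 0.178

doubling time ≈ 3.9 years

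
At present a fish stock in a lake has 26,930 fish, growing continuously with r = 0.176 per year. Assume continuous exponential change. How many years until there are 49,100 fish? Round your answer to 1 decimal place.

49100 = 26930 · e^(0.176·t)
t = ln(49100/26930) / 0.176 = ln(1.82325) / 0.176 = 0.60062 / 0.176

t ≈ 3.4 years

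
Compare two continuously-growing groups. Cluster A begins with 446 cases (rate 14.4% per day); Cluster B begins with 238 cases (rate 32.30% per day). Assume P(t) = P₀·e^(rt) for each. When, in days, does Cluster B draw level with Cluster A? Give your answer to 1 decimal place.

t ≈ 3.5 days

446·e^(0.144t) = 238·e^(0.323t)
446/238 = e^((0.323 − 0.144)t) → ln(1.87395) = 0.179·t
t = 0.62805 / 0.179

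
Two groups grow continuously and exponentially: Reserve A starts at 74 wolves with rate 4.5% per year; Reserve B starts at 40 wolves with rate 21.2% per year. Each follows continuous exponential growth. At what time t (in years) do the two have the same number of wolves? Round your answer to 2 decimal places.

t ≈ 3.68 years

74·e^(0.045t) = 40·e^(0.212t)
74/40 = e^((0.212 − 0.045)t) → ln(1.85) = 0.167·t
t = 0.61519 / 0.167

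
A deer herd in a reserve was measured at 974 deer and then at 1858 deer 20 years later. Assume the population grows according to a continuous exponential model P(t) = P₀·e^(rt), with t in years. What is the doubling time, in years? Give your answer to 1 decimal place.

doubling time ≈ 21.5 years

r = ln(1858/974) / 20 = ln(1.9076) / 20 ≈ 0.032292 per year
doubling time = ln 2 / |r| = 0.69315 / 0.032292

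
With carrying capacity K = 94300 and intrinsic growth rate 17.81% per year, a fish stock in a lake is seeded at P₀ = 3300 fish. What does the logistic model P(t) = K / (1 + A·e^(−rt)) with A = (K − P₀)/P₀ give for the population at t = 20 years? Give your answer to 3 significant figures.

≈ 52,900 fish

A = (94300 − 3300)/3300 = 27.57576
P(20) = 94300 / (1 + 27.57576·e^(−0.1781·20)) = 94300 / (1 + 27.57576·0.028382)
= 94300 / 1.78266 ≈ 52898.62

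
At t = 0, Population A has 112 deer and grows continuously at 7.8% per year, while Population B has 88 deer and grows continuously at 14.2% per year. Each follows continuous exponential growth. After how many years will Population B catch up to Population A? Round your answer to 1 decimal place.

t ≈ 3.8 years

112·e^(0.078t) = 88·e^(0.142t)
112/88 = e^((0.142 − 0.078)t) → ln(1.27273) = 0.064·t
t = 0.24116 / 0.064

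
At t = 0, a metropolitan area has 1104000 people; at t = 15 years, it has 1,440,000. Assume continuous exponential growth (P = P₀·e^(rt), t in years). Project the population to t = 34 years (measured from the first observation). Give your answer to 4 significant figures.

≈ 2,016,000 people

r = ln(1440000/1104000) / 15 ≈ 0.017714 per year
P(34) = 1104000 · e^(0.017714·34) = 1104000 · 1.82624 ≈ 2016171.58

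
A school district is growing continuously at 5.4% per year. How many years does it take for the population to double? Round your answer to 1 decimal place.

doubling time = ln(2) / |r| = 0.69315 / 0.054

doubling time ≈ 12.8 years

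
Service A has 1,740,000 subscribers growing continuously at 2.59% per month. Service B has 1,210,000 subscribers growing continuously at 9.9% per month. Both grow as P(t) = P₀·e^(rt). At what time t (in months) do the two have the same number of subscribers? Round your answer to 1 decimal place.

1740000·e^(0.0259t) = 1210000·e^(0.099t)
1740000/1210000 = e^((0.099 − 0.0259)t) → ln(1.43802) = 0.0731·t
t = 0.36326 / 0.0731

t ≈ 5.0 months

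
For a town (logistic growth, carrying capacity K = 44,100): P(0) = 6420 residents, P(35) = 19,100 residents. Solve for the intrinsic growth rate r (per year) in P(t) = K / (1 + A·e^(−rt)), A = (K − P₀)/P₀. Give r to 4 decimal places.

r ≈ 0.0429 per year

A = (44100 − 6420)/6420 = 5.86916
19100 = 44100/(1 + 5.86916·e^(−r·35)) → e^(−35r) = (2.3089 − 1)/5.86916 = 0.223013
r = −ln(0.223013)/35 = 1.50052/35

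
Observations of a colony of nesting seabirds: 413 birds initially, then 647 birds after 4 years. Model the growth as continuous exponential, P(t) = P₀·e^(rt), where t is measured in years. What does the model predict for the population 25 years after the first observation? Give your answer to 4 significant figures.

r = ln(647/413) / 4 ≈ 0.112225 per year
P(25) = 413 · e^(0.112225·25) = 413 · 16.53727 ≈ 6829.89

≈ 6,830 birds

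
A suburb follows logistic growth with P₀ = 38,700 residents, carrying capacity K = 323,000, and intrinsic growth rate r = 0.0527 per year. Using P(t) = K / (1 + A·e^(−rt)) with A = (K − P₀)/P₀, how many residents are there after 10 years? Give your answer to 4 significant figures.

≈ 60,520 residents

A = (323000 − 38700)/38700 = 7.34625
P(10) = 323000 / (1 + 7.34625·e^(−0.0527·10)) = 323000 / (1 + 7.34625·0.590373)
= 323000 / 5.33703 ≈ 60520.52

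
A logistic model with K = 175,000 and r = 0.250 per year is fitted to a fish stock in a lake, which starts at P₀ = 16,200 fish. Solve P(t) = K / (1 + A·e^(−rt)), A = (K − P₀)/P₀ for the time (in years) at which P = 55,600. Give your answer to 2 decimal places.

A = (175000 − 16200)/16200 = 9.80247
55600 = 175000/(1 + 9.80247·e^(−0.25t)) → 1 + 9.80247·e^(−0.25t) = 3.14748
e^(−0.25t) = 0.219076 → t = ln(4.56463)/0.25 = 1.51834/0.25

t ≈ 6.07 years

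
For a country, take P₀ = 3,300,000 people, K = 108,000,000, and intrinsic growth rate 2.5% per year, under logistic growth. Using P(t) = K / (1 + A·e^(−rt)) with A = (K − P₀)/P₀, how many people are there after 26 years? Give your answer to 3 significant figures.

≈ 6,150,000 people

A = (108000000 − 3300000)/3300000 = 31.72727
P(26) = 108000000 / (1 + 31.72727·e^(−0.025·26)) = 108000000 / (1 + 31.72727·0.522046)
= 108000000 / 17.56309 ≈ 6149260.05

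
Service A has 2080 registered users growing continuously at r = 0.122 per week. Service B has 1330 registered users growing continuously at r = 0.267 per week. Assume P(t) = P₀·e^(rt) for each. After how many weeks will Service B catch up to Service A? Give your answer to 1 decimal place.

t ≈ 3.1 weeks

2080·e^(0.122t) = 1330·e^(0.267t)
2080/1330 = e^((0.267 − 0.122)t) → ln(1.56391) = 0.145·t
t = 0.44719 / 0.145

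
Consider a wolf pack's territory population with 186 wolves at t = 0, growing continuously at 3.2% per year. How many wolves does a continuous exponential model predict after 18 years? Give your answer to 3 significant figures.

≈ 331 wolves

P(18) = 186 · e^(0.032·18) = 186 · e^(0.576)
= 186 · 1.77891 ≈ 330.88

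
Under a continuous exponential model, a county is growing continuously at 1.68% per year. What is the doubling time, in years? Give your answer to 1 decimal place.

doubling time = ln(2) / |r| = 0.69315 / 0.0168

doubling time ≈ 41.3 years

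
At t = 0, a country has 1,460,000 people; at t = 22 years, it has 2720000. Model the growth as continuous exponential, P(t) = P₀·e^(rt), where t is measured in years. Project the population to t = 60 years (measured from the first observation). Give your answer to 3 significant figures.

≈ 7,970,000 people

r = ln(2720000/1460000) / 22 ≈ 0.028282 per year
P(60) = 1460000 · e^(0.028282·60) = 1460000 · 5.45699 ≈ 7967199.91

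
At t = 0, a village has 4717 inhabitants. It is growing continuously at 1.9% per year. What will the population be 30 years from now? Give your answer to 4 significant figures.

≈ 8,341 inhabitants

P(30) = 4717 · e^(0.019·30) = 4717 · e^(0.57)
= 4717 · 1.76827 ≈ 8340.92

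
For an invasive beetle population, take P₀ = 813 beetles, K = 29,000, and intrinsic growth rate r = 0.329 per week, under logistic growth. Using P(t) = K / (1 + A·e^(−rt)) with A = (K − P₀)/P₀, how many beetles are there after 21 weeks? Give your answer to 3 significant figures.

≈ 28,000 beetles

A = (29000 − 813)/813 = 34.67036
P(21) = 29000 / (1 + 34.67036·e^(−0.329·21)) = 29000 / (1 + 34.67036·0.000999)
= 29000 / 1.03463 ≈ 28029.42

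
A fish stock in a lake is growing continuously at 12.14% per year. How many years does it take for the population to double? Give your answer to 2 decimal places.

doubling time ≈ 5.71 years

doubling time = ln(2) / |r| = 0.69315 / 0.1214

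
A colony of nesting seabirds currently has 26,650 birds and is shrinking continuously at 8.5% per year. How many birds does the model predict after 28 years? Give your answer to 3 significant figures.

P(28) = 26650 · e^(-0.085·28) = 26650 · e^(-2.38)
= 26650 · 0.09255 ≈ 2466.47

≈ 2,470 birds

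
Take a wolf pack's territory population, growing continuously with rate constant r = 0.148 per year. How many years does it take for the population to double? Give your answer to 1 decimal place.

doubling time = ln(2) / |r| = 0.69315 / 0.148

doubling time ≈ 4.7 years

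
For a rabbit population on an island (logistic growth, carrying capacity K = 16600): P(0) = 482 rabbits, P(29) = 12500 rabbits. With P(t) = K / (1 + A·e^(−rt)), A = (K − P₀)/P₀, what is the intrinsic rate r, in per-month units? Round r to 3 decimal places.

A = (16600 − 482)/482 = 33.43983
12500 = 16600/(1 + 33.43983·e^(−r·29)) → e^(−29r) = (1.328 − 1)/33.43983 = 0.009809
r = −ln(0.009809)/29 = 4.62449/29

r ≈ 0.159 per month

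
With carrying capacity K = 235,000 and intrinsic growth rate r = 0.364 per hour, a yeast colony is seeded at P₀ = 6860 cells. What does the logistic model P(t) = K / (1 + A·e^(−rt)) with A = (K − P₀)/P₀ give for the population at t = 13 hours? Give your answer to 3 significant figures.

≈ 182,000 cells

A = (235000 − 6860)/6860 = 33.25656
P(13) = 235000 / (1 + 33.25656·e^(−0.364·13)) = 235000 / (1 + 33.25656·0.008809)
= 235000 / 1.29295 ≈ 181754.68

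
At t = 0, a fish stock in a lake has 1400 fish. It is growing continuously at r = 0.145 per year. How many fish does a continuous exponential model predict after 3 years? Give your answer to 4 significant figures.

P(3) = 1400 · e^(0.145·3) = 1400 · e^(0.435)
= 1400 · 1.54496 ≈ 2162.95

≈ 2,163 fish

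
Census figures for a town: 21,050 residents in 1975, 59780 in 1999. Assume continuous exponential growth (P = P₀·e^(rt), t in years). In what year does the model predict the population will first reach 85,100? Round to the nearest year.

year 2007

r = ln(59780/21050) / 24 = 1.04377/24 ≈ 0.04349 per year
t = ln(85100/21050) / r = 1.39693/0.04349 ≈ 32.12 years after 1975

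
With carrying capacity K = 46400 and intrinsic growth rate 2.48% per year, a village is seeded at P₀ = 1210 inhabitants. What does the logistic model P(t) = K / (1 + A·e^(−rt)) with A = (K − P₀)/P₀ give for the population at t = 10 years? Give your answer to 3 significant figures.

≈ 1,540 inhabitants

A = (46400 − 1210)/1210 = 37.34711
P(10) = 46400 / (1 + 37.34711·e^(−0.0248·10)) = 46400 / (1 + 37.34711·0.78036)
= 46400 / 30.14419 ≈ 1539.27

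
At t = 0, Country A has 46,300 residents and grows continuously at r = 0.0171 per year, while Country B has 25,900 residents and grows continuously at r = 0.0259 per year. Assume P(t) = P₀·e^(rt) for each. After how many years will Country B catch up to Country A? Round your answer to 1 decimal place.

t ≈ 66.0 years

46300·e^(0.0171t) = 25900·e^(0.0259t)
46300/25900 = e^((0.0259 − 0.0171)t) → ln(1.78764) = 0.0088·t
t = 0.5809 / 0.0088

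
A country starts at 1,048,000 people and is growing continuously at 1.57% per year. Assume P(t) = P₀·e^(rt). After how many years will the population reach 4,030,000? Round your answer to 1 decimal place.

4030000 = 1048000 · e^(0.0157·t)
t = ln(4030000/1048000) / 0.0157 = ln(3.84542) / 0.0157 = 1.34688 / 0.0157

t ≈ 85.8 years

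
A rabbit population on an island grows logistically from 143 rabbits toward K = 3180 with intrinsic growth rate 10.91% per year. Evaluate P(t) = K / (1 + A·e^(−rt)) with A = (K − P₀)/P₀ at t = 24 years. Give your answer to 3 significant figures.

≈ 1,250 rabbits

A = (3180 − 143)/143 = 21.23776
P(24) = 3180 / (1 + 21.23776·e^(−0.1091·24)) = 3180 / (1 + 21.23776·0.072919)
= 3180 / 2.54865 ≈ 1247.72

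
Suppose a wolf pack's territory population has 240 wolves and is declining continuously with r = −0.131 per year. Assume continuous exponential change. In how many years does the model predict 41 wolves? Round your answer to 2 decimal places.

41 = 240 · e^(-0.131·t)
t = ln(41/240) / -0.131 = ln(0.17083) / -0.131 = -1.76707 / -0.131

t ≈ 13.49 years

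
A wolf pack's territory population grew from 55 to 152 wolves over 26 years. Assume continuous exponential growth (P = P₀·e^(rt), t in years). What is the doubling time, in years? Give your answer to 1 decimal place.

doubling time ≈ 17.7 years

r = ln(152/55) / 26 = ln(2.76364) / 26 ≈ 0.039098 per year
doubling time = ln 2 / |r| = 0.69315 / 0.039098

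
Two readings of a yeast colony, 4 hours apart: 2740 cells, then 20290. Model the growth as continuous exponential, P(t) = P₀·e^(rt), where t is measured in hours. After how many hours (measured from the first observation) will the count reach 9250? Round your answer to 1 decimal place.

t ≈ 2.4 hours

r = ln(20290/2740) / 4 ≈ 0.500543 per hour
t = ln(9250/2740) / r = 1.21667 / 0.500543 ≈ 2.431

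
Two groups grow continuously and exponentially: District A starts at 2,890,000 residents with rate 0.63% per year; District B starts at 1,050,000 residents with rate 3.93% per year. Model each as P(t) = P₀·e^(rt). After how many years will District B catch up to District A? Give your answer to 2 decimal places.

t ≈ 30.68 years

2890000·e^(0.0063t) = 1050000·e^(0.0393t)
2890000/1050000 = e^((0.0393 − 0.0063)t) → ln(2.75238) = 0.033·t
t = 1.01247 / 0.033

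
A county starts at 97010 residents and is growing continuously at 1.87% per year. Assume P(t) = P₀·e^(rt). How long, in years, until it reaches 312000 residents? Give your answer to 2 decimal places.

312000 = 97010 · e^(0.0187·t)
t = ln(312000/97010) / 0.0187 = ln(3.21616) / 0.0187 = 1.16819 / 0.0187

t ≈ 62.47 years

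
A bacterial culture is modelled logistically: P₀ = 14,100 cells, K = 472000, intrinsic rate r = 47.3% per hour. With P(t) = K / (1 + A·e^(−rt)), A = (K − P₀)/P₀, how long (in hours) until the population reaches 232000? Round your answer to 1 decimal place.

t ≈ 7.3 hours

A = (472000 − 14100)/14100 = 32.47518
232000 = 472000/(1 + 32.47518·e^(−0.473t)) → 1 + 32.47518·e^(−0.473t) = 2.03448
e^(−0.473t) = 0.031855 → t = ln(31.39267)/0.473 = 3.44657/0.473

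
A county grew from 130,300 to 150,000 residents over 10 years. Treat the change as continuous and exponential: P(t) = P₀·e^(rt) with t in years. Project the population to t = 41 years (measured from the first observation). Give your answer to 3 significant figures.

r = ln(150000/130300) / 10 ≈ 0.01408 per year
P(41) = 130300 · e^(0.01408·41) = 130300 · 1.78116 ≈ 232084.68

≈ 232,000 residents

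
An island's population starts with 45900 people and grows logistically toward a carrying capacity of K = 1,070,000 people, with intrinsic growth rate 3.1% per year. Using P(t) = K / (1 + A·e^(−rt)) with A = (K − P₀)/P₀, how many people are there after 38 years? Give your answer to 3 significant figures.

A = (1070000 − 45900)/45900 = 22.31155
P(38) = 1070000 / (1 + 22.31155·e^(−0.031·38)) = 1070000 / (1 + 22.31155·0.307894)
= 1070000 / 7.86959 ≈ 135966.43

≈ 136,000 people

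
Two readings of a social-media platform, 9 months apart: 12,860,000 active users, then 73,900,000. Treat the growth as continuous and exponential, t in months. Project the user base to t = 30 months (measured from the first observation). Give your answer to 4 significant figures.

r = ln(73900000/12860000) / 9 ≈ 0.194288 per month
P(30) = 12860000 · e^(0.194288·30) = 12860000 · 339.8951 ≈ 4371050941.8

≈ 4,371,000,000 active users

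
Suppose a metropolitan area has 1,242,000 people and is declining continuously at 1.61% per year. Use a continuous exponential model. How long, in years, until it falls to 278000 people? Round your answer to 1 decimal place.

278000 = 1242000 · e^(-0.0161·t)
t = ln(278000/1242000) / -0.0161 = ln(0.22383) / -0.0161 = -1.49686 / -0.0161

t ≈ 93.0 years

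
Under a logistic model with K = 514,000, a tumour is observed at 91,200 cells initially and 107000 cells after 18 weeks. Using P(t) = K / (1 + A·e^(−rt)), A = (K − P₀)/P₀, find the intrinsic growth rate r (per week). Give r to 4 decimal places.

r ≈ 0.0110 per week

A = (514000 − 91200)/91200 = 4.63596
107000 = 514000/(1 + 4.63596·e^(−r·18)) → e^(−18r) = (4.80374 − 1)/4.63596 = 0.820485
r = −ln(0.820485)/18 = 0.19786/18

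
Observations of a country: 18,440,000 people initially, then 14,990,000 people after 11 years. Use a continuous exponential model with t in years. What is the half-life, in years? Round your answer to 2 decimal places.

half-life ≈ 36.81 years

r = ln(14990000/18440000) / 11 = ln(0.81291) / 11 ≈ -0.018831 per year
half-life = ln 2 / |r| = 0.69315 / 0.018831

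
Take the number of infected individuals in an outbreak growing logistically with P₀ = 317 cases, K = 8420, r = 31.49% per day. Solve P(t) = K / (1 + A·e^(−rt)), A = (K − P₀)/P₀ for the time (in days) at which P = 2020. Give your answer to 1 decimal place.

t ≈ 6.6 days

A = (8420 − 317)/317 = 25.56151
2020 = 8420/(1 + 25.56151·e^(−0.3149t)) → 1 + 25.56151·e^(−0.3149t) = 4.16832
e^(−0.3149t) = 0.123949 → t = ln(8.06785)/0.3149 = 2.08789/0.3149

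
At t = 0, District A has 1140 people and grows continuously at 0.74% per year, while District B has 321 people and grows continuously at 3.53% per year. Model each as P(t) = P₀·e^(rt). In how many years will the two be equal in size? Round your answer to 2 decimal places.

t ≈ 45.42 years

1140·e^(0.0074t) = 321·e^(0.0353t)
1140/321 = e^((0.0353 − 0.0074)t) → ln(3.5514) = 0.0279·t
t = 1.26734 / 0.0279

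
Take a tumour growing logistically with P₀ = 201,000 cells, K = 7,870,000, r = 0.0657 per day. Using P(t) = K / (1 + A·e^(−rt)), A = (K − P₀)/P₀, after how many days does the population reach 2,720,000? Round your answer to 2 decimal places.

A = (7870000 − 201000)/201000 = 38.15423
2720000 = 7870000/(1 + 38.15423·e^(−0.0657t)) → 1 + 38.15423·e^(−0.0657t) = 2.89338
e^(−0.0657t) = 0.049624 → t = ln(20.15136)/0.0657 = 3.00327/0.0657

t ≈ 45.71 days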